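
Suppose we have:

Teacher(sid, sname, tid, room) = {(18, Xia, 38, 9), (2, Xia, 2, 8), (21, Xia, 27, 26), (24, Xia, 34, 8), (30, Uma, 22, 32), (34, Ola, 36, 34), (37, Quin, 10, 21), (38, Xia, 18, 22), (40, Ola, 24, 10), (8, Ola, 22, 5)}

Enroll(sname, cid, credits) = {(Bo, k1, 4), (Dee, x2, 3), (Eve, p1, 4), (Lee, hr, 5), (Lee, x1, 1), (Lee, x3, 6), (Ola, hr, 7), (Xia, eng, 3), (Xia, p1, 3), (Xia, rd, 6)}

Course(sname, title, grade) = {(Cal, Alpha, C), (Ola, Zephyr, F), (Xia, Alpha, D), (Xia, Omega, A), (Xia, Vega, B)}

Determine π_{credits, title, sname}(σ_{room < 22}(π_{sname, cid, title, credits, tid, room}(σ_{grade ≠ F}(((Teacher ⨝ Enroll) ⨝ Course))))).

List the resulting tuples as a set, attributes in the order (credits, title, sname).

{(3, Alpha, Xia), (3, Omega, Xia), (3, Vega, Xia), (6, Alpha, Xia), (6, Omega, Xia), (6, Vega, Xia)}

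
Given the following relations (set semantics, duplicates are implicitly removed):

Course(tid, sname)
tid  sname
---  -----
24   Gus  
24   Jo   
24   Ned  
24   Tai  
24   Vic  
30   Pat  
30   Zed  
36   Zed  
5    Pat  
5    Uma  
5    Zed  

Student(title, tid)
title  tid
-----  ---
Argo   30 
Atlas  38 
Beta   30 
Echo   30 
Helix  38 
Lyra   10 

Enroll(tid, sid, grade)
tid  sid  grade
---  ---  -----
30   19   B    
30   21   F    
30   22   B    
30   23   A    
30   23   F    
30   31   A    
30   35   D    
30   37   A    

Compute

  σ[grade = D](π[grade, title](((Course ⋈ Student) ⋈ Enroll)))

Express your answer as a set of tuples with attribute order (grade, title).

{(D, Argo), (D, Beta), (D, Echo)}

Course ⋈ Student (natural join on tid): {(30, Pat, Argo), (30, Pat, Beta), (30, Pat, Echo), (30, Zed, Argo), (30, Zed, Beta), (30, Zed, Echo)}
(Course ⋈ Student) ⋈ Enroll (natural join on tid): {(30, Pat, Argo, 19, B), (30, Pat, Argo, 21, F), (30, Pat, Argo, 22, B), (30, Pat, Argo, 23, A), (30, Pat, Argo, 23, F), (30, Pat, Argo, 31, A), (30, Pat, Argo, 35, D), (30, Pat, Argo, 37, A), (30, Pat, Beta, 19, B), (30, Pat, Beta, 21, F), (30, Pat, Beta, 22, B), (30, Pat, Beta, 23, A), (30, Pat, Beta, 23, F), (30, Pat, Beta, 31, A), (30, Pat, Beta, 35, D), (30, Pat, Beta, 37, A), (30, Pat, Echo, 19, B), (30, Pat, Echo, 21, F), (30, Pat, Echo, 22, B), (30, Pat, Echo, 23, A), (30, Pat, Echo, 23, F), (30, Pat, Echo, 31, A), (30, Pat, Echo, 35, D), (30, Pat, Echo, 37, A), (30, Zed, Argo, 19, B), (30, Zed, Argo, 21, F), (30, Zed, Argo, 22, B), (30, Zed, Argo, 23, A), (30, Zed, Argo, 23, F), (30, Zed, Argo, 31, A), (30, Zed, Argo, 35, D), (30, Zed, Argo, 37, A), (30, Zed, Beta, 19, B), (30, Zed, Beta, 21, F), (30, Zed, Beta, 22, B), (30, Zed, Beta, 23, A), (30, Zed, Beta, 23, F), (30, Zed, Beta, 31, A), (30, Zed, Beta, 35, D), (30, Zed, Beta, 37, A), (30, Zed, Echo, 19, B), (30, Zed, Echo, 21, F), (30, Zed, Echo, 22, B), (30, Zed, Echo, 23, A), (30, Zed, Echo, 23, F), (30, Zed, Echo, 31, A), (30, Zed, Echo, 35, D), (30, Zed, Echo, 37, A)}
π[grade, title]: project onto (grade, title) (36 duplicate(s) eliminated) → {(A, Argo), (A, Beta), (A, Echo), (B, Argo), (B, Beta), (B, Echo), (D, Argo), (D, Beta), (D, Echo), (F, Argo), (F, Beta), (F, Echo)}
Selection grade = D: {(D, Argo), (D, Beta), (D, Echo)}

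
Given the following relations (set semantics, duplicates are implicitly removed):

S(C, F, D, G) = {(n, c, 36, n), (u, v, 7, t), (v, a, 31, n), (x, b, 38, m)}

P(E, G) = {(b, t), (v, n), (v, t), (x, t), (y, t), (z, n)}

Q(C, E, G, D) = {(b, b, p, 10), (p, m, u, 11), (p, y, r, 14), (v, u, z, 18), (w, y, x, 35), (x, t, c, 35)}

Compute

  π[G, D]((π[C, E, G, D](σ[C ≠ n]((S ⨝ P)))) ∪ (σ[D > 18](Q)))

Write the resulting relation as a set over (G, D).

Natural join on G: {(n, c, 36, n, v), (n, c, 36, n, z), (u, v, 7, t, b), (u, v, 7, t, v), (u, v, 7, t, x), (u, v, 7, t, y), (v, a, 31, n, v), (v, a, 31, n, z)}
Apply σ_{C ≠ n}; surviving tuples: {(u, v, 7, t, b), (u, v, 7, t, v), (u, v, 7, t, x), (u, v, 7, t, y), (v, a, 31, n, v), (v, a, 31, n, z)}
π[C, E, G, D]: project onto (C, E, G, D) → {(u, b, t, 7), (u, v, t, 7), (u, x, t, 7), (u, y, t, 7), (v, v, n, 31), (v, z, n, 31)}
Apply σ_{D > 18}; surviving tuples: {(w, y, x, 35), (x, t, c, 35)}
Union: {(u, b, t, 7), (u, v, t, 7), (u, x, t, 7), (u, y, t, 7), (v, v, n, 31), (v, z, n, 31)} with {(w, y, x, 35), (x, t, c, 35)} → {(u, b, t, 7), (u, v, t, 7), (u, x, t, 7), (u, y, t, 7), (v, v, n, 31), (v, z, n, 31), (w, y, x, 35), (x, t, c, 35)}
π[G, D]: project onto (G, D) (4 duplicate(s) eliminated) → {(c, 35), (n, 31), (t, 7), (x, 35)}

{(c, 35), (n, 31), (t, 7), (x, 35)}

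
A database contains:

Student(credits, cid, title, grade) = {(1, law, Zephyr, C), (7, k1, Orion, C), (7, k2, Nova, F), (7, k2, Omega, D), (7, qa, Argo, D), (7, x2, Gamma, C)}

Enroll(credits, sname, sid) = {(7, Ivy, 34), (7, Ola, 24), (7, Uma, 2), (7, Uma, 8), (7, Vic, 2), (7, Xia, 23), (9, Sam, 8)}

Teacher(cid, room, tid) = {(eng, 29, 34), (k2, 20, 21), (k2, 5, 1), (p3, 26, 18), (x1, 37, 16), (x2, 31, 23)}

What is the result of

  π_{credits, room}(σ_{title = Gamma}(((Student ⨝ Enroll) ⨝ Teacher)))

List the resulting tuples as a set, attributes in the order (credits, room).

Joining Student and Enroll on credits yields {(7, k1, Orion, C, Ivy, 34), (7, k1, Orion, C, Ola, 24), (7, k1, Orion, C, Uma, 2), (7, k1, Orion, C, Uma, 8), (7, k1, Orion, C, Vic, 2), (7, k1, Orion, C, Xia, 23), (7, k2, Nova, F, Ivy, 34), (7, k2, Nova, F, Ola, 24), (7, k2, Nova, F, Uma, 2), (7, k2, Nova, F, Uma, 8), (7, k2, Nova, F, Vic, 2), (7, k2, Nova, F, Xia, 23), (7, k2, Omega, D, Ivy, 34), (7, k2, Omega, D, Ola, 24), (7, k2, Omega, D, Uma, 2), (7, k2, Omega, D, Uma, 8), (7, k2, Omega, D, Vic, 2), (7, k2, Omega, D, Xia, 23), (7, qa, Argo, D, Ivy, 34), (7, qa, Argo, D, Ola, 24), (7, qa, Argo, D, Uma, 2), (7, qa, Argo, D, Uma, 8), (7, qa, Argo, D, Vic, 2), (7, qa, Argo, D, Xia, 23), (7, x2, Gamma, C, Ivy, 34), (7, x2, Gamma, C, Ola, 24), (7, x2, Gamma, C, Uma, 2), (7, x2, Gamma, C, Uma, 8), (7, x2, Gamma, C, Vic, 2), (7, x2, Gamma, C, Xia, 23)}.
Joining (Student ⨝ Enroll) and Teacher on cid yields {(7, k2, Nova, F, Ivy, 34, 20, 21), (7, k2, Nova, F, Ivy, 34, 5, 1), (7, k2, Nova, F, Ola, 24, 20, 21), (7, k2, Nova, F, Ola, 24, 5, 1), (7, k2, Nova, F, Uma, 2, 20, 21), (7, k2, Nova, F, Uma, 2, 5, 1), (7, k2, Nova, F, Uma, 8, 20, 21), (7, k2, Nova, F, Uma, 8, 5, 1), (7, k2, Nova, F, Vic, 2, 20, 21), (7, k2, Nova, F, Vic, 2, 5, 1), (7, k2, Nova, F, Xia, 23, 20, 21), (7, k2, Nova, F, Xia, 23, 5, 1), (7, k2, Omega, D, Ivy, 34, 20, 21), (7, k2, Omega, D, Ivy, 34, 5, 1), (7, k2, Omega, D, Ola, 24, 20, 21), (7, k2, Omega, D, Ola, 24, 5, 1), (7, k2, Omega, D, Uma, 2, 20, 21), (7, k2, Omega, D, Uma, 2, 5, 1), (7, k2, Omega, D, Uma, 8, 20, 21), (7, k2, Omega, D, Uma, 8, 5, 1), (7, k2, Omega, D, Vic, 2, 20, 21), (7, k2, Omega, D, Vic, 2, 5, 1), (7, k2, Omega, D, Xia, 23, 20, 21), (7, k2, Omega, D, Xia, 23, 5, 1), (7, x2, Gamma, C, Ivy, 34, 31, 23), (7, x2, Gamma, C, Ola, 24, 31, 23), (7, x2, Gamma, C, Uma, 2, 31, 23), (7, x2, Gamma, C, Uma, 8, 31, 23), (7, x2, Gamma, C, Vic, 2, 31, 23), (7, x2, Gamma, C, Xia, 23, 31, 23)}.
Apply σ_{title = Gamma}; surviving tuples: {(7, x2, Gamma, C, Ivy, 34, 31, 23), (7, x2, Gamma, C, Ola, 24, 31, 23), (7, x2, Gamma, C, Uma, 2, 31, 23), (7, x2, Gamma, C, Uma, 8, 31, 23), (7, x2, Gamma, C, Vic, 2, 31, 23), (7, x2, Gamma, C, Xia, 23, 31, 23)}
Keep only column(s) credits, room (5 duplicate(s) eliminated): {(7, 31)}

{(7, 31)}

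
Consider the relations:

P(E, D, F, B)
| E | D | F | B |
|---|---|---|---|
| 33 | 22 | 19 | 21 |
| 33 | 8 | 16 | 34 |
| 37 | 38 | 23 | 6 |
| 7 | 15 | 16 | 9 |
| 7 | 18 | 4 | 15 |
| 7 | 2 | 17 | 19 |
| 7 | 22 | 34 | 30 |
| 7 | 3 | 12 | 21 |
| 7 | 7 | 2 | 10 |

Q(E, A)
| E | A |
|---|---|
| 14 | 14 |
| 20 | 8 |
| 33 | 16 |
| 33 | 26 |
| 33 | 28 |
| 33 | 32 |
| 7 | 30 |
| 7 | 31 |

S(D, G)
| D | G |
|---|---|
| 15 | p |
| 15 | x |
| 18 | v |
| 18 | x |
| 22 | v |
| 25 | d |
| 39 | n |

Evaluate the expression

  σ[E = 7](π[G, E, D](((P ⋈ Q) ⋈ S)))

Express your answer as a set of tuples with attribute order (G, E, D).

P ⋈ Q (natural join on E): {(33, 22, 19, 21, 16), (33, 22, 19, 21, 26), (33, 22, 19, 21, 28), (33, 22, 19, 21, 32), (33, 8, 16, 34, 16), (33, 8, 16, 34, 26), (33, 8, 16, 34, 28), (33, 8, 16, 34, 32), (7, 15, 16, 9, 30), (7, 15, 16, 9, 31), (7, 18, 4, 15, 30), (7, 18, 4, 15, 31), (7, 2, 17, 19, 30), (7, 2, 17, 19, 31), (7, 22, 34, 30, 30), (7, 22, 34, 30, 31), (7, 3, 12, 21, 30), (7, 3, 12, 21, 31), (7, 7, 2, 10, 30), (7, 7, 2, 10, 31)}
(P ⋈ Q) ⋈ S (natural join on D): {(33, 22, 19, 21, 16, v), (33, 22, 19, 21, 26, v), (33, 22, 19, 21, 28, v), (33, 22, 19, 21, 32, v), (7, 15, 16, 9, 30, p), (7, 15, 16, 9, 30, x), (7, 15, 16, 9, 31, p), (7, 15, 16, 9, 31, x), (7, 18, 4, 15, 30, v), (7, 18, 4, 15, 30, x), (7, 18, 4, 15, 31, v), (7, 18, 4, 15, 31, x), (7, 22, 34, 30, 30, v), (7, 22, 34, 30, 31, v)}
π_{G, E, D} gives {(p, 7, 15), (v, 33, 22), (v, 7, 18), (v, 7, 22), (x, 7, 15), (x, 7, 18)} (8 duplicate(s) eliminated).
Selection E = 7: {(p, 7, 15), (v, 7, 18), (v, 7, 22), (x, 7, 15), (x, 7, 18)}

{(p, 7, 15), (v, 7, 18), (v, 7, 22), (x, 7, 15), (x, 7, 18)}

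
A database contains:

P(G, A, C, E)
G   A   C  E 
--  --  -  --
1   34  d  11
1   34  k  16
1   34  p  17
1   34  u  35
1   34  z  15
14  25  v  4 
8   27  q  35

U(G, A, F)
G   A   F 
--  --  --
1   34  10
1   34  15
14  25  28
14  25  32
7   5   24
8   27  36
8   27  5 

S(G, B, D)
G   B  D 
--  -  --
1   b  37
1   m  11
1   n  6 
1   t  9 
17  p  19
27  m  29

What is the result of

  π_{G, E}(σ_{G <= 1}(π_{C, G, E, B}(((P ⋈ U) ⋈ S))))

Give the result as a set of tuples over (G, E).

{(1, 11), (1, 15), (1, 16), (1, 17), (1, 35)}

P ⋈ U (natural join on G, A): {(1, 34, d, 11, 10), (1, 34, d, 11, 15), (1, 34, k, 16, 10), (1, 34, k, 16, 15), (1, 34, p, 17, 10), (1, 34, p, 17, 15), (1, 34, u, 35, 10), (1, 34, u, 35, 15), (1, 34, z, 15, 10), (1, 34, z, 15, 15), (14, 25, v, 4, 28), (14, 25, v, 4, 32), (8, 27, q, 35, 36), (8, 27, q, 35, 5)}
(P ⋈ U) ⋈ S (natural join on G): {(1, 34, d, 11, 10, b, 37), (1, 34, d, 11, 10, m, 11), (1, 34, d, 11, 10, n, 6), (1, 34, d, 11, 10, t, 9), (1, 34, d, 11, 15, b, 37), (1, 34, d, 11, 15, m, 11), (1, 34, d, 11, 15, n, 6), (1, 34, d, 11, 15, t, 9), (1, 34, k, 16, 10, b, 37), (1, 34, k, 16, 10, m, 11), (1, 34, k, 16, 10, n, 6), (1, 34, k, 16, 10, t, 9), (1, 34, k, 16, 15, b, 37), (1, 34, k, 16, 15, m, 11), (1, 34, k, 16, 15, n, 6), (1, 34, k, 16, 15, t, 9), (1, 34, p, 17, 10, b, 37), (1, 34, p, 17, 10, m, 11), (1, 34, p, 17, 10, n, 6), (1, 34, p, 17, 10, t, 9), (1, 34, p, 17, 15, b, 37), (1, 34, p, 17, 15, m, 11), (1, 34, p, 17, 15, n, 6), (1, 34, p, 17, 15, t, 9), (1, 34, u, 35, 10, b, 37), (1, 34, u, 35, 10, m, 11), (1, 34, u, 35, 10, n, 6), (1, 34, u, 35, 10, t, 9), (1, 34, u, 35, 15, b, 37), (1, 34, u, 35, 15, m, 11), (1, 34, u, 35, 15, n, 6), (1, 34, u, 35, 15, t, 9), (1, 34, z, 15, 10, b, 37), (1, 34, z, 15, 10, m, 11), (1, 34, z, 15, 10, n, 6), (1, 34, z, 15, 10, t, 9), (1, 34, z, 15, 15, b, 37), (1, 34, z, 15, 15, m, 11), (1, 34, z, 15, 15, n, 6), (1, 34, z, 15, 15, t, 9)}
π[C, G, E, B]: project onto (C, G, E, B) (20 duplicate(s) eliminated) → {(d, 1, 11, b), (d, 1, 11, m), (d, 1, 11, n), (d, 1, 11, t), (k, 1, 16, b), (k, 1, 16, m), (k, 1, 16, n), (k, 1, 16, t), (p, 1, 17, b), (p, 1, 17, m), (p, 1, 17, n), (p, 1, 17, t), (u, 1, 35, b), (u, 1, 35, m), (u, 1, 35, n), (u, 1, 35, t), (z, 1, 15, b), (z, 1, 15, m), (z, 1, 15, n), (z, 1, 15, t)}
σ[G <= 1]: keep tuples satisfying G <= 1 → {(d, 1, 11, b), (d, 1, 11, m), (d, 1, 11, n), (d, 1, 11, t), (k, 1, 16, b), (k, 1, 16, m), (k, 1, 16, n), (k, 1, 16, t), (p, 1, 17, b), (p, 1, 17, m), (p, 1, 17, n), (p, 1, 17, t), (u, 1, 35, b), (u, 1, 35, m), (u, 1, 35, n), (u, 1, 35, t), (z, 1, 15, b), (z, 1, 15, m), (z, 1, 15, n), (z, 1, 15, t)}
π[G, E]: project onto (G, E) (15 duplicate(s) eliminated) → {(1, 11), (1, 15), (1, 16), (1, 17), (1, 35)}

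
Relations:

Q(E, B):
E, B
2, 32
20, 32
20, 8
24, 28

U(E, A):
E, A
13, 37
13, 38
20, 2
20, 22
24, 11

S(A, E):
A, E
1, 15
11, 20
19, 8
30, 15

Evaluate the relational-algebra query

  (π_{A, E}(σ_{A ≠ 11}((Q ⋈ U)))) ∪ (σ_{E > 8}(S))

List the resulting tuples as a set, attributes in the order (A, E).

{(1, 15), (11, 20), (2, 20), (22, 20), (30, 15)}

Joining Q and U on E yields {(20, 32, 2), (20, 32, 22), (20, 8, 2), (20, 8, 22), (24, 28, 11)}.
σ[A ≠ 11]: keep tuples satisfying A ≠ 11 → {(20, 32, 2), (20, 32, 22), (20, 8, 2), (20, 8, 22)}
π_{A, E} gives {(2, 20), (22, 20)} (2 duplicate(s) eliminated).
σ[E > 8]: keep tuples satisfying E > 8 → {(1, 15), (11, 20), (30, 15)}
Taking the union: {(1, 15), (11, 20), (2, 20), (22, 20), (30, 15)}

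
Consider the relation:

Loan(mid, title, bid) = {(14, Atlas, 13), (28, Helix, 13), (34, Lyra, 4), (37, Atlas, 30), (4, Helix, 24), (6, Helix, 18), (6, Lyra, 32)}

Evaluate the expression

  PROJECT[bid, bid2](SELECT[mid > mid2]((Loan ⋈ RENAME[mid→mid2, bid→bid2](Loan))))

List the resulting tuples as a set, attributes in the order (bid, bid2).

ρ[mid→mid2, bid→bid2]: schema becomes (mid2, title, bid2); tuples unchanged.
Natural join on title: {(14, Atlas, 13, 14, 13), (14, Atlas, 13, 37, 30), (28, Helix, 13, 28, 13), (28, Helix, 13, 4, 24), (28, Helix, 13, 6, 18), (34, Lyra, 4, 34, 4), (34, Lyra, 4, 6, 32), (37, Atlas, 30, 14, 13), (37, Atlas, 30, 37, 30), (4, Helix, 24, 28, 13), (4, Helix, 24, 4, 24), (4, Helix, 24, 6, 18), (6, Helix, 18, 28, 13), (6, Helix, 18, 4, 24), (6, Helix, 18, 6, 18), (6, Lyra, 32, 34, 4), (6, Lyra, 32, 6, 32)}
Filtering on mid > mid2 leaves {(28, Helix, 13, 4, 24), (28, Helix, 13, 6, 18), (34, Lyra, 4, 6, 32), (37, Atlas, 30, 14, 13), (6, Helix, 18, 4, 24)}.
Keep only column(s) bid, bid2: {(13, 18), (13, 24), (18, 24), (30, 13), (4, 32)}

{(13, 18), (13, 24), (18, 24), (30, 13), (4, 32)}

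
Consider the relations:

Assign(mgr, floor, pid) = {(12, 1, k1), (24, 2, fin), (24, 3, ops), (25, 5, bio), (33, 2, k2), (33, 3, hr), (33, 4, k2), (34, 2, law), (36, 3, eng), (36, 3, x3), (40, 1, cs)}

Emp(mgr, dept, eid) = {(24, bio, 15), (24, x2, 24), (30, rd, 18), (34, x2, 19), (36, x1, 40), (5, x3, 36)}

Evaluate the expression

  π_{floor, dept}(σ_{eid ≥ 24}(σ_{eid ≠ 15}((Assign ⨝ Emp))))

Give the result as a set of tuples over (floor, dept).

Natural join on mgr: {(24, 2, fin, bio, 15), (24, 2, fin, x2, 24), (24, 3, ops, bio, 15), (24, 3, ops, x2, 24), (34, 2, law, x2, 19), (36, 3, eng, x1, 40), (36, 3, x3, x1, 40)}
Filtering on eid ≠ 15 leaves {(24, 2, fin, x2, 24), (24, 3, ops, x2, 24), (34, 2, law, x2, 19), (36, 3, eng, x1, 40), (36, 3, x3, x1, 40)}.
Filtering on eid ≥ 24 leaves {(24, 2, fin, x2, 24), (24, 3, ops, x2, 24), (36, 3, eng, x1, 40), (36, 3, x3, x1, 40)}.
Keep only column(s) floor, dept (1 duplicate(s) eliminated): {(2, x2), (3, x1), (3, x2)}

{(2, x2), (3, x1), (3, x2)}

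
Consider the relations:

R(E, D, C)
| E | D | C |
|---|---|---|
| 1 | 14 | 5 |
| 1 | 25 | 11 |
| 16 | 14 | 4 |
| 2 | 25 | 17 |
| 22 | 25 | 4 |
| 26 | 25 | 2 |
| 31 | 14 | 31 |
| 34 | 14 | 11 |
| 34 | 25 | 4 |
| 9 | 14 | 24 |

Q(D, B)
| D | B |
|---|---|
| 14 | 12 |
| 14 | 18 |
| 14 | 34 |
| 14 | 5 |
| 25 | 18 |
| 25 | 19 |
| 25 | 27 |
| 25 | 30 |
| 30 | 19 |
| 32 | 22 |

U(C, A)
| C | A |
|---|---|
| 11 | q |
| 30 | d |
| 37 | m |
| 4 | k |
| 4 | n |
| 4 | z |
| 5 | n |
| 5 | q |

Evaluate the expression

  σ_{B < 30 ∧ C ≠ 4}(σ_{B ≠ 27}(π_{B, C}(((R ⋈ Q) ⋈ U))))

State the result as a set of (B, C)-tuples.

{(12, 11), (12, 5), (18, 11), (18, 5), (19, 11), (5, 11), (5, 5)}

R ⋈ Q (natural join on D): {(1, 14, 5, 12), (1, 14, 5, 18), (1, 14, 5, 34), (1, 14, 5, 5), (1, 25, 11, 18), (1, 25, 11, 19), (1, 25, 11, 27), (1, 25, 11, 30), (16, 14, 4, 12), (16, 14, 4, 18), (16, 14, 4, 34), (16, 14, 4, 5), (2, 25, 17, 18), (2, 25, 17, 19), (2, 25, 17, 27), (2, 25, 17, 30), (22, 25, 4, 18), (22, 25, 4, 19), (22, 25, 4, 27), (22, 25, 4, 30), (26, 25, 2, 18), (26, 25, 2, 19), (26, 25, 2, 27), (26, 25, 2, 30), (31, 14, 31, 12), (31, 14, 31, 18), (31, 14, 31, 34), (31, 14, 31, 5), (34, 14, 11, 12), (34, 14, 11, 18), (34, 14, 11, 34), (34, 14, 11, 5), (34, 25, 4, 18), (34, 25, 4, 19), (34, 25, 4, 27), (34, 25, 4, 30), (9, 14, 24, 12), (9, 14, 24, 18), (9, 14, 24, 34), (9, 14, 24, 5)}
(R ⋈ Q) ⋈ U (natural join on C): {(1, 14, 5, 12, n), (1, 14, 5, 12, q), (1, 14, 5, 18, n), (1, 14, 5, 18, q), (1, 14, 5, 34, n), (1, 14, 5, 34, q), (1, 14, 5, 5, n), (1, 14, 5, 5, q), (1, 25, 11, 18, q), (1, 25, 11, 19, q), (1, 25, 11, 27, q), (1, 25, 11, 30, q), (16, 14, 4, 12, k), (16, 14, 4, 12, n), (16, 14, 4, 12, z), (16, 14, 4, 18, k), (16, 14, 4, 18, n), (16, 14, 4, 18, z), (16, 14, 4, 34, k), (16, 14, 4, 34, n), (16, 14, 4, 34, z), (16, 14, 4, 5, k), (16, 14, 4, 5, n), (16, 14, 4, 5, z), (22, 25, 4, 18, k), (22, 25, 4, 18, n), (22, 25, 4, 18, z), (22, 25, 4, 19, k), (22, 25, 4, 19, n), (22, 25, 4, 19, z), (22, 25, 4, 27, k), (22, 25, 4, 27, n), (22, 25, 4, 27, z), (22, 25, 4, 30, k), (22, 25, 4, 30, n), (22, 25, 4, 30, z), (34, 14, 11, 12, q), (34, 14, 11, 18, q), (34, 14, 11, 34, q), (34, 14, 11, 5, q), (34, 25, 4, 18, k), (34, 25, 4, 18, n), (34, 25, 4, 18, z), (34, 25, 4, 19, k), (34, 25, 4, 19, n), (34, 25, 4, 19, z), (34, 25, 4, 27, k), (34, 25, 4, 27, n), (34, 25, 4, 27, z), (34, 25, 4, 30, k), (34, 25, 4, 30, n), (34, 25, 4, 30, z)}
Keep only column(s) B, C (34 duplicate(s) eliminated): {(12, 11), (12, 4), (12, 5), (18, 11), (18, 4), (18, 5), (19, 11), (19, 4), (27, 11), (27, 4), (30, 11), (30, 4), (34, 11), (34, 4), (34, 5), (5, 11), (5, 4), (5, 5)}
Apply σ_{B ≠ 27}; surviving tuples: {(12, 11), (12, 4), (12, 5), (18, 11), (18, 4), (18, 5), (19, 11), (19, 4), (30, 11), (30, 4), (34, 11), (34, 4), (34, 5), (5, 11), (5, 4), (5, 5)}
Apply σ_{B < 30 ∧ C ≠ 4}; surviving tuples: {(12, 11), (12, 5), (18, 11), (18, 5), (19, 11), (5, 11), (5, 5)}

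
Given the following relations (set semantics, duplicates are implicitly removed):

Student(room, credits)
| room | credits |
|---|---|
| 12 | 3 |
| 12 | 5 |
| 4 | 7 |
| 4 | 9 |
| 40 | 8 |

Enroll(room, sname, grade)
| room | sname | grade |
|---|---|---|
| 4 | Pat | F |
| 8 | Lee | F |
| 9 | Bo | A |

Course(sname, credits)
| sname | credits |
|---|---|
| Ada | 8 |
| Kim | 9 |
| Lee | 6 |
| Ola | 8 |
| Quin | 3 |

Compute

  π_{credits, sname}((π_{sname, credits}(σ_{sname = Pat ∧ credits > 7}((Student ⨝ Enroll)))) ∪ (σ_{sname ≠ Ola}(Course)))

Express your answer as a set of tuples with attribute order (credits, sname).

{(3, Quin), (6, Lee), (8, Ada), (9, Kim), (9, Pat)}

Student ⋈ Enroll (natural join on room): {(4, 7, Pat, F), (4, 9, Pat, F)}
Filtering on sname = Pat ∧ credits > 7 leaves {(4, 9, Pat, F)}.
π_{sname, credits} gives {(Pat, 9)}.
Filtering on sname ≠ Ola leaves {(Ada, 8), (Kim, 9), (Lee, 6), (Quin, 3)}.
Set union of the two operands is {(Ada, 8), (Kim, 9), (Lee, 6), (Pat, 9), (Quin, 3)}.
π_{credits, sname} gives {(3, Quin), (6, Lee), (8, Ada), (9, Kim), (9, Pat)}.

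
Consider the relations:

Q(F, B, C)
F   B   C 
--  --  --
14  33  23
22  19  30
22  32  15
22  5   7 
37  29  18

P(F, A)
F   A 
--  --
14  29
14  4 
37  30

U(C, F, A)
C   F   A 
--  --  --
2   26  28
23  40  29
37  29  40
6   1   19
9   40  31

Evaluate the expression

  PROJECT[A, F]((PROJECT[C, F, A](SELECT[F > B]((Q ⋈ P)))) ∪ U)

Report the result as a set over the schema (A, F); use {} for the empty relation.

Natural join on F: {(14, 33, 23, 29), (14, 33, 23, 4), (37, 29, 18, 30)}
Apply σ_{F > B}; surviving tuples: {(37, 29, 18, 30)}
Projecting to C, F, A: {(18, 37, 30)}
Set union of the two operands is {(18, 37, 30), (2, 26, 28), (23, 40, 29), (37, 29, 40), (6, 1, 19), (9, 40, 31)}.
Projecting to A, F: {(19, 1), (28, 26), (29, 40), (30, 37), (31, 40), (40, 29)}

{(19, 1), (28, 26), (29, 40), (30, 37), (31, 40), (40, 29)}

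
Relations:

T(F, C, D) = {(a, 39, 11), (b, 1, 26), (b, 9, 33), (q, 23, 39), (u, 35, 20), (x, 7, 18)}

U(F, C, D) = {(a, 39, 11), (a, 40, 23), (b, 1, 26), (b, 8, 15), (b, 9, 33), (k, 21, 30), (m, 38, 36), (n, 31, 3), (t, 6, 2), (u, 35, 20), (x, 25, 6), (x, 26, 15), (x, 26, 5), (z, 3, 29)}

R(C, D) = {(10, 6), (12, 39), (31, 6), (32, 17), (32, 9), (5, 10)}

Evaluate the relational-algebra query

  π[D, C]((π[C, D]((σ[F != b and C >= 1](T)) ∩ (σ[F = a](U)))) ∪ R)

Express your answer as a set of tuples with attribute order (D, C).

{(10, 5), (11, 39), (17, 32), (39, 12), (6, 10), (6, 31), (9, 32)}

Apply σ_{F != b and C >= 1}; surviving tuples: {(a, 39, 11), (q, 23, 39), (u, 35, 20), (x, 7, 18)}
Apply σ_{F = a}; surviving tuples: {(a, 39, 11), (a, 40, 23)}
Intersection: {(a, 39, 11), (q, 23, 39), (u, 35, 20), (x, 7, 18)} with {(a, 39, 11), (a, 40, 23)} → {(a, 39, 11)}
Keep only column(s) C, D: {(39, 11)}
Union: {(39, 11)} with {(10, 6), (12, 39), (31, 6), (32, 17), (32, 9), (5, 10)} → {(10, 6), (12, 39), (31, 6), (32, 17), (32, 9), (39, 11), (5, 10)}
Keep only column(s) D, C: {(10, 5), (11, 39), (17, 32), (39, 12), (6, 10), (6, 31), (9, 32)}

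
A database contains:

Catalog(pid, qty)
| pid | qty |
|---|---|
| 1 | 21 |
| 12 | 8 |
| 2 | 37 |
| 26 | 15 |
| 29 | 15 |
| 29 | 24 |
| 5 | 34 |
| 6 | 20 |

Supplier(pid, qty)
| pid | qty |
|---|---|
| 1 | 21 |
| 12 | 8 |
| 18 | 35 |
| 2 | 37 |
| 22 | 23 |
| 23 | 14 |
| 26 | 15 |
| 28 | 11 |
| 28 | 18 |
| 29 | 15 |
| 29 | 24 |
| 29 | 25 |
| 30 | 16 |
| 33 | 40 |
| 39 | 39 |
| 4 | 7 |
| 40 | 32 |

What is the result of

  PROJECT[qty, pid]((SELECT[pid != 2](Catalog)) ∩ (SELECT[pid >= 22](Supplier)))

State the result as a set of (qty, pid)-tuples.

σ[pid != 2]: keep tuples satisfying pid != 2 → {(1, 21), (12, 8), (26, 15), (29, 15), (29, 24), (5, 34), (6, 20)}
σ[pid >= 22]: keep tuples satisfying pid >= 22 → {(22, 23), (23, 14), (26, 15), (28, 11), (28, 18), (29, 15), (29, 24), (29, 25), (30, 16), (33, 40), (39, 39), (40, 32)}
Taking the intersection: {(26, 15), (29, 15), (29, 24)}
π_{qty, pid} gives {(15, 26), (15, 29), (24, 29)}.

{(15, 26), (15, 29), (24, 29)}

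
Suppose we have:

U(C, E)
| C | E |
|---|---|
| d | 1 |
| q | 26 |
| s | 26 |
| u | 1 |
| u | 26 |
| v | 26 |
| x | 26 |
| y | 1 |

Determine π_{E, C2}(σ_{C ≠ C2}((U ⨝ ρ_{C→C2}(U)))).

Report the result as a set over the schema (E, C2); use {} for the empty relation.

{(1, d), (1, u), (1, y), (26, q), (26, s), (26, u), (26, v), (26, x)}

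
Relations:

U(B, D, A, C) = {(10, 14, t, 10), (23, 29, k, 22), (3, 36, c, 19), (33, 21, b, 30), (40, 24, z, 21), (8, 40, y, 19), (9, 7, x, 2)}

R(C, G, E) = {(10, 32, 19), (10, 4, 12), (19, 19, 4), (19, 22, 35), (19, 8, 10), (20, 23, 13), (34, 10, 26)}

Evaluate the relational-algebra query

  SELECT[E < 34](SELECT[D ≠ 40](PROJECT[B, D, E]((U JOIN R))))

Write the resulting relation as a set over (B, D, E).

Natural join on C: {(10, 14, t, 10, 32, 19), (10, 14, t, 10, 4, 12), (3, 36, c, 19, 19, 4), (3, 36, c, 19, 22, 35), (3, 36, c, 19, 8, 10), (8, 40, y, 19, 19, 4), (8, 40, y, 19, 22, 35), (8, 40, y, 19, 8, 10)}
Keep only column(s) B, D, E: {(10, 14, 12), (10, 14, 19), (3, 36, 10), (3, 36, 35), (3, 36, 4), (8, 40, 10), (8, 40, 35), (8, 40, 4)}
Apply σ_{D ≠ 40}; surviving tuples: {(10, 14, 12), (10, 14, 19), (3, 36, 10), (3, 36, 35), (3, 36, 4)}
Apply σ_{E < 34}; surviving tuples: {(10, 14, 12), (10, 14, 19), (3, 36, 10), (3, 36, 4)}

{(10, 14, 12), (10, 14, 19), (3, 36, 10), (3, 36, 4)}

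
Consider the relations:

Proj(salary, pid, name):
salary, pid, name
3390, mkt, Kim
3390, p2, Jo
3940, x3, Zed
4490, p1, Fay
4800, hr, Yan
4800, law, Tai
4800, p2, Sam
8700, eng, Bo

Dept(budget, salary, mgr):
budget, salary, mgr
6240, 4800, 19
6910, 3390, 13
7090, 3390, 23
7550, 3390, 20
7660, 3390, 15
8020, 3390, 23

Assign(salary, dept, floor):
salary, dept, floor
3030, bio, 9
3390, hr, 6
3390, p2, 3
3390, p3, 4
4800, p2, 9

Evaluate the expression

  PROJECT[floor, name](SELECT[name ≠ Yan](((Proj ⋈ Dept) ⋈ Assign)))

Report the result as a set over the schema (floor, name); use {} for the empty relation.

{(3, Jo), (3, Kim), (4, Jo), (4, Kim), (6, Jo), (6, Kim), (9, Sam), (9, Tai)}

Proj ⋈ Dept (natural join on salary): {(3390, mkt, Kim, 6910, 13), (3390, mkt, Kim, 7090, 23), (3390, mkt, Kim, 7550, 20), (3390, mkt, Kim, 7660, 15), (3390, mkt, Kim, 8020, 23), (3390, p2, Jo, 6910, 13), (3390, p2, Jo, 7090, 23), (3390, p2, Jo, 7550, 20), (3390, p2, Jo, 7660, 15), (3390, p2, Jo, 8020, 23), (4800, hr, Yan, 6240, 19), (4800, law, Tai, 6240, 19), (4800, p2, Sam, 6240, 19)}
(Proj ⋈ Dept) ⋈ Assign (natural join on salary): {(3390, mkt, Kim, 6910, 13, hr, 6), (3390, mkt, Kim, 6910, 13, p2, 3), (3390, mkt, Kim, 6910, 13, p3, 4), (3390, mkt, Kim, 7090, 23, hr, 6), (3390, mkt, Kim, 7090, 23, p2, 3), (3390, mkt, Kim, 7090, 23, p3, 4), (3390, mkt, Kim, 7550, 20, hr, 6), (3390, mkt, Kim, 7550, 20, p2, 3), (3390, mkt, Kim, 7550, 20, p3, 4), (3390, mkt, Kim, 7660, 15, hr, 6), (3390, mkt, Kim, 7660, 15, p2, 3), (3390, mkt, Kim, 7660, 15, p3, 4), (3390, mkt, Kim, 8020, 23, hr, 6), (3390, mkt, Kim, 8020, 23, p2, 3), (3390, mkt, Kim, 8020, 23, p3, 4), (3390, p2, Jo, 6910, 13, hr, 6), (3390, p2, Jo, 6910, 13, p2, 3), (3390, p2, Jo, 6910, 13, p3, 4), (3390, p2, Jo, 7090, 23, hr, 6), (3390, p2, Jo, 7090, 23, p2, 3), (3390, p2, Jo, 7090, 23, p3, 4), (3390, p2, Jo, 7550, 20, hr, 6), (3390, p2, Jo, 7550, 20, p2, 3), (3390, p2, Jo, 7550, 20, p3, 4), (3390, p2, Jo, 7660, 15, hr, 6), (3390, p2, Jo, 7660, 15, p2, 3), (3390, p2, Jo, 7660, 15, p3, 4), (3390, p2, Jo, 8020, 23, hr, 6), (3390, p2, Jo, 8020, 23, p2, 3), (3390, p2, Jo, 8020, 23, p3, 4), (4800, hr, Yan, 6240, 19, p2, 9), (4800, law, Tai, 6240, 19, p2, 9), (4800, p2, Sam, 6240, 19, p2, 9)}
Filtering on name ≠ Yan leaves {(3390, mkt, Kim, 6910, 13, hr, 6), (3390, mkt, Kim, 6910, 13, p2, 3), (3390, mkt, Kim, 6910, 13, p3, 4), (3390, mkt, Kim, 7090, 23, hr, 6), (3390, mkt, Kim, 7090, 23, p2, 3), (3390, mkt, Kim, 7090, 23, p3, 4), (3390, mkt, Kim, 7550, 20, hr, 6), (3390, mkt, Kim, 7550, 20, p2, 3), (3390, mkt, Kim, 7550, 20, p3, 4), (3390, mkt, Kim, 7660, 15, hr, 6), (3390, mkt, Kim, 7660, 15, p2, 3), (3390, mkt, Kim, 7660, 15, p3, 4), (3390, mkt, Kim, 8020, 23, hr, 6), (3390, mkt, Kim, 8020, 23, p2, 3), (3390, mkt, Kim, 8020, 23, p3, 4), (3390, p2, Jo, 6910, 13, hr, 6), (3390, p2, Jo, 6910, 13, p2, 3), (3390, p2, Jo, 6910, 13, p3, 4), (3390, p2, Jo, 7090, 23, hr, 6), (3390, p2, Jo, 7090, 23, p2, 3), (3390, p2, Jo, 7090, 23, p3, 4), (3390, p2, Jo, 7550, 20, hr, 6), (3390, p2, Jo, 7550, 20, p2, 3), (3390, p2, Jo, 7550, 20, p3, 4), (3390, p2, Jo, 7660, 15, hr, 6), (3390, p2, Jo, 7660, 15, p2, 3), (3390, p2, Jo, 7660, 15, p3, 4), (3390, p2, Jo, 8020, 23, hr, 6), (3390, p2, Jo, 8020, 23, p2, 3), (3390, p2, Jo, 8020, 23, p3, 4), (4800, law, Tai, 6240, 19, p2, 9), (4800, p2, Sam, 6240, 19, p2, 9)}.
Projecting to floor, name (24 duplicate(s) eliminated): {(3, Jo), (3, Kim), (4, Jo), (4, Kim), (6, Jo), (6, Kim), (9, Sam), (9, Tai)}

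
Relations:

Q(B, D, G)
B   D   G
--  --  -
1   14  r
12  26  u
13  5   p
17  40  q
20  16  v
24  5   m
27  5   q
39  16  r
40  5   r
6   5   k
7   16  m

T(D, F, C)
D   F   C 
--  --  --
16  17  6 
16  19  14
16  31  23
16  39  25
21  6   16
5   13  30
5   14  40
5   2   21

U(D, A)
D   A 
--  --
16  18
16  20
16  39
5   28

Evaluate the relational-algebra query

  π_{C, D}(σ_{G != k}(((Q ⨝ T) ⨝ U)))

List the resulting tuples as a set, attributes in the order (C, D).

Q ⋈ T (natural join on D): {(13, 5, p, 13, 30), (13, 5, p, 14, 40), (13, 5, p, 2, 21), (20, 16, v, 17, 6), (20, 16, v, 19, 14), (20, 16, v, 31, 23), (20, 16, v, 39, 25), (24, 5, m, 13, 30), (24, 5, m, 14, 40), (24, 5, m, 2, 21), (27, 5, q, 13, 30), (27, 5, q, 14, 40), (27, 5, q, 2, 21), (39, 16, r, 17, 6), (39, 16, r, 19, 14), (39, 16, r, 31, 23), (39, 16, r, 39, 25), (40, 5, r, 13, 30), (40, 5, r, 14, 40), (40, 5, r, 2, 21), (6, 5, k, 13, 30), (6, 5, k, 14, 40), (6, 5, k, 2, 21), (7, 16, m, 17, 6), (7, 16, m, 19, 14), (7, 16, m, 31, 23), (7, 16, m, 39, 25)}
(Q ⨝ T) ⋈ U (natural join on D): {(13, 5, p, 13, 30, 28), (13, 5, p, 14, 40, 28), (13, 5, p, 2, 21, 28), (20, 16, v, 17, 6, 18), (20, 16, v, 17, 6, 20), (20, 16, v, 17, 6, 39), (20, 16, v, 19, 14, 18), (20, 16, v, 19, 14, 20), (20, 16, v, 19, 14, 39), (20, 16, v, 31, 23, 18), (20, 16, v, 31, 23, 20), (20, 16, v, 31, 23, 39), (20, 16, v, 39, 25, 18), (20, 16, v, 39, 25, 20), (20, 16, v, 39, 25, 39), (24, 5, m, 13, 30, 28), (24, 5, m, 14, 40, 28), (24, 5, m, 2, 21, 28), (27, 5, q, 13, 30, 28), (27, 5, q, 14, 40, 28), (27, 5, q, 2, 21, 28), (39, 16, r, 17, 6, 18), (39, 16, r, 17, 6, 20), (39, 16, r, 17, 6, 39), (39, 16, r, 19, 14, 18), (39, 16, r, 19, 14, 20), (39, 16, r, 19, 14, 39), (39, 16, r, 31, 23, 18), (39, 16, r, 31, 23, 20), (39, 16, r, 31, 23, 39), (39, 16, r, 39, 25, 18), (39, 16, r, 39, 25, 20), (39, 16, r, 39, 25, 39), (40, 5, r, 13, 30, 28), (40, 5, r, 14, 40, 28), (40, 5, r, 2, 21, 28), (6, 5, k, 13, 30, 28), (6, 5, k, 14, 40, 28), (6, 5, k, 2, 21, 28), (7, 16, m, 17, 6, 18), (7, 16, m, 17, 6, 20), (7, 16, m, 17, 6, 39), (7, 16, m, 19, 14, 18), (7, 16, m, 19, 14, 20), (7, 16, m, 19, 14, 39), (7, 16, m, 31, 23, 18), (7, 16, m, 31, 23, 20), (7, 16, m, 31, 23, 39), (7, 16, m, 39, 25, 18), (7, 16, m, 39, 25, 20), (7, 16, m, 39, 25, 39)}
Apply σ_{G != k}; surviving tuples: {(13, 5, p, 13, 30, 28), (13, 5, p, 14, 40, 28), (13, 5, p, 2, 21, 28), (20, 16, v, 17, 6, 18), (20, 16, v, 17, 6, 20), (20, 16, v, 17, 6, 39), (20, 16, v, 19, 14, 18), (20, 16, v, 19, 14, 20), (20, 16, v, 19, 14, 39), (20, 16, v, 31, 23, 18), (20, 16, v, 31, 23, 20), (20, 16, v, 31, 23, 39), (20, 16, v, 39, 25, 18), (20, 16, v, 39, 25, 20), (20, 16, v, 39, 25, 39), (24, 5, m, 13, 30, 28), (24, 5, m, 14, 40, 28), (24, 5, m, 2, 21, 28), (27, 5, q, 13, 30, 28), (27, 5, q, 14, 40, 28), (27, 5, q, 2, 21, 28), (39, 16, r, 17, 6, 18), (39, 16, r, 17, 6, 20), (39, 16, r, 17, 6, 39), (39, 16, r, 19, 14, 18), (39, 16, r, 19, 14, 20), (39, 16, r, 19, 14, 39), (39, 16, r, 31, 23, 18), (39, 16, r, 31, 23, 20), (39, 16, r, 31, 23, 39), (39, 16, r, 39, 25, 18), (39, 16, r, 39, 25, 20), (39, 16, r, 39, 25, 39), (40, 5, r, 13, 30, 28), (40, 5, r, 14, 40, 28), (40, 5, r, 2, 21, 28), (7, 16, m, 17, 6, 18), (7, 16, m, 17, 6, 20), (7, 16, m, 17, 6, 39), (7, 16, m, 19, 14, 18), (7, 16, m, 19, 14, 20), (7, 16, m, 19, 14, 39), (7, 16, m, 31, 23, 18), (7, 16, m, 31, 23, 20), (7, 16, m, 31, 23, 39), (7, 16, m, 39, 25, 18), (7, 16, m, 39, 25, 20), (7, 16, m, 39, 25, 39)}
π_{C, D} gives {(14, 16), (21, 5), (23, 16), (25, 16), (30, 5), (40, 5), (6, 16)} (41 duplicate(s) eliminated).

{(14, 16), (21, 5), (23, 16), (25, 16), (30, 5), (40, 5), (6, 16)}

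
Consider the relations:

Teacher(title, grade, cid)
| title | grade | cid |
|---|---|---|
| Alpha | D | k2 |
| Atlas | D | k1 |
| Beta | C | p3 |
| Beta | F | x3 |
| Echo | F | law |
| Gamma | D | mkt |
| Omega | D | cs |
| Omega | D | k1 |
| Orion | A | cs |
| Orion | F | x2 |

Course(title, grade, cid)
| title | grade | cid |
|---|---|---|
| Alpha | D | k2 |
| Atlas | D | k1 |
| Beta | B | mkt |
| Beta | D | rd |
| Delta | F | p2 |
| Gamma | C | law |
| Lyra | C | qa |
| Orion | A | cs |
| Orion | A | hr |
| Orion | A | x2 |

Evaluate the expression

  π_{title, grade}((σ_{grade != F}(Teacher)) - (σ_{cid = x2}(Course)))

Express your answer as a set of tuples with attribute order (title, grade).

{(Alpha, D), (Atlas, D), (Beta, C), (Gamma, D), (Omega, D), (Orion, A)}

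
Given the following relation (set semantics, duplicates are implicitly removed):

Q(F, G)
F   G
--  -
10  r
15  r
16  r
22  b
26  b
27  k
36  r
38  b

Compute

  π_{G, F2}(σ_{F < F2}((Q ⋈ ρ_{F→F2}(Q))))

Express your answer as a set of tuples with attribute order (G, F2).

{(b, 26), (b, 38), (r, 15), (r, 16), (r, 36)}

ρ[F→F2]: schema becomes (F2, G); tuples unchanged.
Q ⋈ ρ_{F→F2}(Q) (natural join on G): {(10, r, 10), (10, r, 15), (10, r, 16), (10, r, 36), (15, r, 10), (15, r, 15), (15, r, 16), (15, r, 36), (16, r, 10), (16, r, 15), (16, r, 16), (16, r, 36), (22, b, 22), (22, b, 26), (22, b, 38), (26, b, 22), (26, b, 26), (26, b, 38), (27, k, 27), (36, r, 10), (36, r, 15), (36, r, 16), (36, r, 36), (38, b, 22), (38, b, 26), (38, b, 38)}
Apply σ_{F < F2}; surviving tuples: {(10, r, 15), (10, r, 16), (10, r, 36), (15, r, 16), (15, r, 36), (16, r, 36), (22, b, 26), (22, b, 38), (26, b, 38)}
π[G, F2]: project onto (G, F2) (4 duplicate(s) eliminated) → {(b, 26), (b, 38), (r, 15), (r, 16), (r, 36)}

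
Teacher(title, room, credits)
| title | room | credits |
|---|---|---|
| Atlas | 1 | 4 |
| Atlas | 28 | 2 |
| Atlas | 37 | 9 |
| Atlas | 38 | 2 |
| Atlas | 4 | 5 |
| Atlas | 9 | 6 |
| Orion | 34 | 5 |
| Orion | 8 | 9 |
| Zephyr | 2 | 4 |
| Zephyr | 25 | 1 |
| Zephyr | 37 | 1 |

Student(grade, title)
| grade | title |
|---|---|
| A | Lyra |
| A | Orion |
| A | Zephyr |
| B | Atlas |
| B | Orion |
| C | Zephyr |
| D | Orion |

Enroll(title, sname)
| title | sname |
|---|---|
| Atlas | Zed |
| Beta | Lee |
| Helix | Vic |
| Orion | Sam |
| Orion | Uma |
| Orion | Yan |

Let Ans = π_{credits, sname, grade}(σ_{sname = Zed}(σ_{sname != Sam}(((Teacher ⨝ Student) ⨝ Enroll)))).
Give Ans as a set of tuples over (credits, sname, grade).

Natural join on title: {(Atlas, 1, 4, B), (Atlas, 28, 2, B), (Atlas, 37, 9, B), (Atlas, 38, 2, B), (Atlas, 4, 5, B), (Atlas, 9, 6, B), (Orion, 34, 5, A), (Orion, 34, 5, B), (Orion, 34, 5, D), (Orion, 8, 9, A), (Orion, 8, 9, B), (Orion, 8, 9, D), (Zephyr, 2, 4, A), (Zephyr, 2, 4, C), (Zephyr, 25, 1, A), (Zephyr, 25, 1, C), (Zephyr, 37, 1, A), (Zephyr, 37, 1, C)}
Natural join on title: {(Atlas, 1, 4, B, Zed), (Atlas, 28, 2, B, Zed), (Atlas, 37, 9, B, Zed), (Atlas, 38, 2, B, Zed), (Atlas, 4, 5, B, Zed), (Atlas, 9, 6, B, Zed), (Orion, 34, 5, A, Sam), (Orion, 34, 5, A, Uma), (Orion, 34, 5, A, Yan), (Orion, 34, 5, B, Sam), (Orion, 34, 5, B, Uma), (Orion, 34, 5, B, Yan), (Orion, 34, 5, D, Sam), (Orion, 34, 5, D, Uma), (Orion, 34, 5, D, Yan), (Orion, 8, 9, A, Sam), (Orion, 8, 9, A, Uma), (Orion, 8, 9, A, Yan), (Orion, 8, 9, B, Sam), (Orion, 8, 9, B, Uma), (Orion, 8, 9, B, Yan), (Orion, 8, 9, D, Sam), (Orion, 8, 9, D, Uma), (Orion, 8, 9, D, Yan)}
Apply σ_{sname != Sam}; surviving tuples: {(Atlas, 1, 4, B, Zed), (Atlas, 28, 2, B, Zed), (Atlas, 37, 9, B, Zed), (Atlas, 38, 2, B, Zed), (Atlas, 4, 5, B, Zed), (Atlas, 9, 6, B, Zed), (Orion, 34, 5, A, Uma), (Orion, 34, 5, A, Yan), (Orion, 34, 5, B, Uma), (Orion, 34, 5, B, Yan), (Orion, 34, 5, D, Uma), (Orion, 34, 5, D, Yan), (Orion, 8, 9, A, Uma), (Orion, 8, 9, A, Yan), (Orion, 8, 9, B, Uma), (Orion, 8, 9, B, Yan), (Orion, 8, 9, D, Uma), (Orion, 8, 9, D, Yan)}
Apply σ_{sname = Zed}; surviving tuples: {(Atlas, 1, 4, B, Zed), (Atlas, 28, 2, B, Zed), (Atlas, 37, 9, B, Zed), (Atlas, 38, 2, B, Zed), (Atlas, 4, 5, B, Zed), (Atlas, 9, 6, B, Zed)}
π_{credits, sname, grade} gives {(2, Zed, B), (4, Zed, B), (5, Zed, B), (6, Zed, B), (9, Zed, B)} (1 duplicate(s) eliminated).

{(2, Zed, B), (4, Zed, B), (5, Zed, B), (6, Zed, B), (9, Zed, B)}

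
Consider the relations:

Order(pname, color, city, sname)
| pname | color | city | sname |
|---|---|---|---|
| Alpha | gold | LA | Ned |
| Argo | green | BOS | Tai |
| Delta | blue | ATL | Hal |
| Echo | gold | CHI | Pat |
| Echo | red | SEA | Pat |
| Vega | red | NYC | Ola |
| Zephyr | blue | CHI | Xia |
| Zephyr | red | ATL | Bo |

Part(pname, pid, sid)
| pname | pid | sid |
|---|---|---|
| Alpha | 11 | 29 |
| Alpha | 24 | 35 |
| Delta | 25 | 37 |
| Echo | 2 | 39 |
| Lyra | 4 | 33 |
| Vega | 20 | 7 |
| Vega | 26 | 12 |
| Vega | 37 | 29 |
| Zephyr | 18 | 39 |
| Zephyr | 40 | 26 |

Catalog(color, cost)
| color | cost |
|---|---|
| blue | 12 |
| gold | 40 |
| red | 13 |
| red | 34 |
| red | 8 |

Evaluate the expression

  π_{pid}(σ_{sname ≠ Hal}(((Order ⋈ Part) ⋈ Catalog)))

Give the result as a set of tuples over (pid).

Natural join on pname: {(Alpha, gold, LA, Ned, 11, 29), (Alpha, gold, LA, Ned, 24, 35), (Delta, blue, ATL, Hal, 25, 37), (Echo, gold, CHI, Pat, 2, 39), (Echo, red, SEA, Pat, 2, 39), (Vega, red, NYC, Ola, 20, 7), (Vega, red, NYC, Ola, 26, 12), (Vega, red, NYC, Ola, 37, 29), (Zephyr, blue, CHI, Xia, 18, 39), (Zephyr, blue, CHI, Xia, 40, 26), (Zephyr, red, ATL, Bo, 18, 39), (Zephyr, red, ATL, Bo, 40, 26)}
Natural join on color: {(Alpha, gold, LA, Ned, 11, 29, 40), (Alpha, gold, LA, Ned, 24, 35, 40), (Delta, blue, ATL, Hal, 25, 37, 12), (Echo, gold, CHI, Pat, 2, 39, 40), (Echo, red, SEA, Pat, 2, 39, 13), (Echo, red, SEA, Pat, 2, 39, 34), (Echo, red, SEA, Pat, 2, 39, 8), (Vega, red, NYC, Ola, 20, 7, 13), (Vega, red, NYC, Ola, 20, 7, 34), (Vega, red, NYC, Ola, 20, 7, 8), (Vega, red, NYC, Ola, 26, 12, 13), (Vega, red, NYC, Ola, 26, 12, 34), (Vega, red, NYC, Ola, 26, 12, 8), (Vega, red, NYC, Ola, 37, 29, 13), (Vega, red, NYC, Ola, 37, 29, 34), (Vega, red, NYC, Ola, 37, 29, 8), (Zephyr, blue, CHI, Xia, 18, 39, 12), (Zephyr, blue, CHI, Xia, 40, 26, 12), (Zephyr, red, ATL, Bo, 18, 39, 13), (Zephyr, red, ATL, Bo, 18, 39, 34), (Zephyr, red, ATL, Bo, 18, 39, 8), (Zephyr, red, ATL, Bo, 40, 26, 13), (Zephyr, red, ATL, Bo, 40, 26, 34), (Zephyr, red, ATL, Bo, 40, 26, 8)}
σ[sname ≠ Hal]: keep tuples satisfying sname ≠ Hal → {(Alpha, gold, LA, Ned, 11, 29, 40), (Alpha, gold, LA, Ned, 24, 35, 40), (Echo, gold, CHI, Pat, 2, 39, 40), (Echo, red, SEA, Pat, 2, 39, 13), (Echo, red, SEA, Pat, 2, 39, 34), (Echo, red, SEA, Pat, 2, 39, 8), (Vega, red, NYC, Ola, 20, 7, 13), (Vega, red, NYC, Ola, 20, 7, 34), (Vega, red, NYC, Ola, 20, 7, 8), (Vega, red, NYC, Ola, 26, 12, 13), (Vega, red, NYC, Ola, 26, 12, 34), (Vega, red, NYC, Ola, 26, 12, 8), (Vega, red, NYC, Ola, 37, 29, 13), (Vega, red, NYC, Ola, 37, 29, 34), (Vega, red, NYC, Ola, 37, 29, 8), (Zephyr, blue, CHI, Xia, 18, 39, 12), (Zephyr, blue, CHI, Xia, 40, 26, 12), (Zephyr, red, ATL, Bo, 18, 39, 13), (Zephyr, red, ATL, Bo, 18, 39, 34), (Zephyr, red, ATL, Bo, 18, 39, 8), (Zephyr, red, ATL, Bo, 40, 26, 13), (Zephyr, red, ATL, Bo, 40, 26, 34), (Zephyr, red, ATL, Bo, 40, 26, 8)}
Projecting to pid (15 duplicate(s) eliminated): {11, 18, 2, 20, 24, 26, 37, 40}

{11, 18, 2, 20, 24, 26, 37, 40}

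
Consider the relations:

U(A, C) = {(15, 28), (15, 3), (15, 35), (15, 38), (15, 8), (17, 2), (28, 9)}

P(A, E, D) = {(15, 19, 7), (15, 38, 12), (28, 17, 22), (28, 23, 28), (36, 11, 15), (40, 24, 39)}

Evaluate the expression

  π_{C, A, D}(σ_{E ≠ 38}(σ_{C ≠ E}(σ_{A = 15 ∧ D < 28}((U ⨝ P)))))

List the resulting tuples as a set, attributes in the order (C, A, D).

Natural join on A: {(15, 28, 19, 7), (15, 28, 38, 12), (15, 3, 19, 7), (15, 3, 38, 12), (15, 35, 19, 7), (15, 35, 38, 12), (15, 38, 19, 7), (15, 38, 38, 12), (15, 8, 19, 7), (15, 8, 38, 12), (28, 9, 17, 22), (28, 9, 23, 28)}
σ[A = 15 ∧ D < 28]: keep tuples satisfying A = 15 ∧ D < 28 → {(15, 28, 19, 7), (15, 28, 38, 12), (15, 3, 19, 7), (15, 3, 38, 12), (15, 35, 19, 7), (15, 35, 38, 12), (15, 38, 19, 7), (15, 38, 38, 12), (15, 8, 19, 7), (15, 8, 38, 12)}
σ[C ≠ E]: keep tuples satisfying C ≠ E → {(15, 28, 19, 7), (15, 28, 38, 12), (15, 3, 19, 7), (15, 3, 38, 12), (15, 35, 19, 7), (15, 35, 38, 12), (15, 38, 19, 7), (15, 8, 19, 7), (15, 8, 38, 12)}
σ[E ≠ 38]: keep tuples satisfying E ≠ 38 → {(15, 28, 19, 7), (15, 3, 19, 7), (15, 35, 19, 7), (15, 38, 19, 7), (15, 8, 19, 7)}
π[C, A, D]: project onto (C, A, D) → {(28, 15, 7), (3, 15, 7), (35, 15, 7), (38, 15, 7), (8, 15, 7)}

{(28, 15, 7), (3, 15, 7), (35, 15, 7), (38, 15, 7), (8, 15, 7)}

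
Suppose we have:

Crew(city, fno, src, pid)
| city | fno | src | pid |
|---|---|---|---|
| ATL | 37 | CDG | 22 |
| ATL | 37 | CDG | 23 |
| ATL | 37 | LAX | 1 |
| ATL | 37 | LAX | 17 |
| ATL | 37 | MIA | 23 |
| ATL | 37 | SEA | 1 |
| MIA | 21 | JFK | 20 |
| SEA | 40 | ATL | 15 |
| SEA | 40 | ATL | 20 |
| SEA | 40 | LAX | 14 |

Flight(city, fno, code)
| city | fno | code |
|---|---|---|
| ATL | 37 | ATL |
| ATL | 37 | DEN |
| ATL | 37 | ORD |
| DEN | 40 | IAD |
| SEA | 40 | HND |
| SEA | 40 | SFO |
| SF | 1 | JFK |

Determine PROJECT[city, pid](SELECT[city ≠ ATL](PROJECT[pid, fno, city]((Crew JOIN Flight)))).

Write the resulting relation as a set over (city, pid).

Crew ⋈ Flight (natural join on city, fno): {(ATL, 37, CDG, 22, ATL), (ATL, 37, CDG, 22, DEN), (ATL, 37, CDG, 22, ORD), (ATL, 37, CDG, 23, ATL), (ATL, 37, CDG, 23, DEN), (ATL, 37, CDG, 23, ORD), (ATL, 37, LAX, 1, ATL), (ATL, 37, LAX, 1, DEN), (ATL, 37, LAX, 1, ORD), (ATL, 37, LAX, 17, ATL), (ATL, 37, LAX, 17, DEN), (ATL, 37, LAX, 17, ORD), (ATL, 37, MIA, 23, ATL), (ATL, 37, MIA, 23, DEN), (ATL, 37, MIA, 23, ORD), (ATL, 37, SEA, 1, ATL), (ATL, 37, SEA, 1, DEN), (ATL, 37, SEA, 1, ORD), (SEA, 40, ATL, 15, HND), (SEA, 40, ATL, 15, SFO), (SEA, 40, ATL, 20, HND), (SEA, 40, ATL, 20, SFO), (SEA, 40, LAX, 14, HND), (SEA, 40, LAX, 14, SFO)}
Keep only column(s) pid, fno, city (17 duplicate(s) eliminated): {(1, 37, ATL), (14, 40, SEA), (15, 40, SEA), (17, 37, ATL), (20, 40, SEA), (22, 37, ATL), (23, 37, ATL)}
Apply σ_{city ≠ ATL}; surviving tuples: {(14, 40, SEA), (15, 40, SEA), (20, 40, SEA)}
Keep only column(s) city, pid: {(SEA, 14), (SEA, 15), (SEA, 20)}

{(SEA, 14), (SEA, 15), (SEA, 20)}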